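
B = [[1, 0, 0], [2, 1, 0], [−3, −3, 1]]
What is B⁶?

B = I + N where N = [[0, 0, 0], [2, 0, 0], [−3, −3, 0]] is strictly lower-triangular, so N³ = 0.
(I + N)⁶ = I + 6·N + 15·N² = [[1, 0, 0], [12, 1, 0], [−108, −18, 1]].

[[1, 0, 0], [12, 1, 0], [−108, −18, 1]]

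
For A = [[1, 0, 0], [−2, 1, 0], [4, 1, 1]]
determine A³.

A = I + N where N = [[0, 0, 0], [−2, 0, 0], [4, 1, 0]] is strictly lower-triangular, so N³ = 0.
(I + N)³ = I + 3·N + 3·N² = [[1, 0, 0], [−6, 1, 0], [6, 3, 1]].

[[1, 0, 0], [−6, 1, 0], [6, 3, 1]]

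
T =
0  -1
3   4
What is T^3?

[[-12, -13], [39, 40]]

T^2 = [[-3, -4], [12, 13]]
T^3 = [[-12, -13], [39, 40]]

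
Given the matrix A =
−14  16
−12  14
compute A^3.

tr A = 0 and det A = −4, so the characteristic polynomial is λ² − (0)λ + (−4) with roots −2 and 2.
Eigenvectors give P = [[4, −1], [3, −1]] with P⁻¹ = [[1, −1], [3, −4]], and A = P·diag(−2, 2)·P⁻¹.
Then A^3 = P·diag(−8, 8)·P⁻¹ = [[−32, −8], [−24, −8]] · [[1, −1], [3, −4]] = [[−56, 64], [−48, 56]].

[[−56, 64], [−48, 56]]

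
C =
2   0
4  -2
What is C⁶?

tr C = 0 and det C = -4, so the characteristic polynomial is λ² − (0)λ + (-4) with roots -2 and 2.
Eigenvectors give P = [[0, 1], [1, 1]] with P⁻¹ = [[-1, 1], [1, 0]], and C = P·diag(-2, 2)·P⁻¹.
Then C⁶ = P·diag(64, 64)·P⁻¹ = [[0, 64], [64, 64]] · [[-1, 1], [1, 0]] = [[64, 0], [0, 64]].

[[64, 0], [0, 64]]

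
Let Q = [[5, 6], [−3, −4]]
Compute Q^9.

tr Q = 1 and det Q = −2, so the characteristic polynomial is λ² − (1)λ + (−2) with roots −1 and 2.
Eigenvectors give P = [[−1, 2], [1, −1]] with P⁻¹ = [[1, 2], [1, 1]], and Q = P·diag(−1, 2)·P⁻¹.
Then Q^9 = P·diag(−1, 512)·P⁻¹ = [[1, 1024], [−1, −512]] · [[1, 2], [1, 1]] = [[1025, 1026], [−513, −514]].

[[1025, 1026], [−513, −514]]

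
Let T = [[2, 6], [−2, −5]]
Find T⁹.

tr T = −3 and det T = 2, so the characteristic polynomial is λ² − (−3)λ + (2) with roots −2 and −1.
Eigenvectors give P = [[3, 2], [−2, −1]] with P⁻¹ = [[−1, −2], [2, 3]], and T = P·diag(−2, −1)·P⁻¹.
Then T⁹ = P·diag(−512, −1)·P⁻¹ = [[−1536, −2], [1024, 1]] · [[−1, −2], [2, 3]] = [[1532, 3066], [−1022, −2045]].

[[1532, 3066], [−1022, −2045]]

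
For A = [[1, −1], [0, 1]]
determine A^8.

A = I + N where N = [[0, −1], [0, 0]] is strictly upper-triangular, so N^2 = 0.
(I + N)^8 = I + 8·N = [[1, −8], [0, 1]].

[[1, −8], [0, 1]]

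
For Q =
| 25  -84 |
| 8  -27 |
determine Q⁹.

[[118105, -413364], [39368, -137787]]

tr Q = -2 and det Q = -3, so the characteristic polynomial is λ² − (-2)λ + (-3) with roots -3 and 1.
Eigenvectors give P = [[3, 7], [1, 2]] with P⁻¹ = [[-2, 7], [1, -3]], and Q = P·diag(-3, 1)·P⁻¹.
Then Q⁹ = P·diag(-19683, 1)·P⁻¹ = [[-59049, 7], [-19683, 2]] · [[-2, 7], [1, -3]] = [[118105, -413364], [39368, -137787]].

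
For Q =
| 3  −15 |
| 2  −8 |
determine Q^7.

[[10167, −30885], [4118, −12482]]

tr Q = −5 and det Q = 6, so the characteristic polynomial is λ² − (−5)λ + (6) with roots −2 and −3.
Eigenvectors give P = [[3, −5], [1, −2]] with P⁻¹ = [[2, −5], [1, −3]], and Q = P·diag(−2, −3)·P⁻¹.
Then Q^7 = P·diag(−128, −2187)·P⁻¹ = [[−384, 10935], [−128, 4374]] · [[2, −5], [1, −3]] = [[10167, −30885], [4118, −12482]].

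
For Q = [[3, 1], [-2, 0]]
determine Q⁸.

tr Q = 3 and det Q = 2, so the characteristic polynomial is λ² − (3)λ + (2) with roots 1 and 2.
Eigenvectors give P = [[-1, -1], [2, 1]] with P⁻¹ = [[1, 1], [-2, -1]], and Q = P·diag(1, 2)·P⁻¹.
Then Q⁸ = P·diag(1, 256)·P⁻¹ = [[-1, -256], [2, 256]] · [[1, 1], [-2, -1]] = [[511, 255], [-510, -254]].

[[511, 255], [-510, -254]]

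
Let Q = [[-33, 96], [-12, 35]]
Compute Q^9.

tr Q = 2 and det Q = -3, so the characteristic polynomial is λ² − (2)λ + (-3) with roots -1 and 3.
Eigenvectors give P = [[3, -8], [1, -3]] with P⁻¹ = [[3, -8], [1, -3]], and Q = P·diag(-1, 3)·P⁻¹.
Then Q^9 = P·diag(-1, 19683)·P⁻¹ = [[-3, -157464], [-1, -59049]] · [[3, -8], [1, -3]] = [[-157473, 472416], [-59052, 177155]].

[[-157473, 472416], [-59052, 177155]]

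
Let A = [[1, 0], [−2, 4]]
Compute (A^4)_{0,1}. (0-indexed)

A^2 = [[1, 0], [−10, 16]]
A^3 = [[1, 0], [−42, 64]]
A^4 = [[1, 0], [−170, 256]]

0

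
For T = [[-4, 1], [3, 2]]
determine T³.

T² = [[19, -2], [-6, 7]]
T³ = [[-82, 15], [45, 8]]

[[-82, 15], [45, 8]]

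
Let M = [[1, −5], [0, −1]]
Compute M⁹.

M² = I (check: tr M = 0 and det M = −1), so M⁹ = M since 9 is odd.

[[1, −5], [0, −1]]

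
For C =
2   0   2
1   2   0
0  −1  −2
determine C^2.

[[4, −2, 0], [4, 4, 2], [−1, 0, 4]]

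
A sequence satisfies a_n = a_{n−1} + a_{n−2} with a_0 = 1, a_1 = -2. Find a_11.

With companion matrix C = [[1, 1], [1, 0]], [a_n, a_{n−1}]ᵀ = C·[a_{n−1}, a_{n−2}]ᵀ, so [a_11, a_10]ᵀ = C¹⁰·[a_1, a_0]ᵀ.
C¹⁰ = [[89, 55], [55, 34]], giving [a_11, a_10]ᵀ = [[-123], [-76]].

-123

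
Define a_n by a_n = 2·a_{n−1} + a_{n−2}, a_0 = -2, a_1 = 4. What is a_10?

With companion matrix B = [[2, 1], [1, 0]], [a_n, a_{n−1}]ᵀ = B·[a_{n−1}, a_{n−2}]ᵀ, so [a_10, a_9]ᵀ = B⁹·[a_1, a_0]ᵀ.
B⁹ = [[2378, 985], [985, 408]], giving [a_10, a_9]ᵀ = [[7542], [3124]].

7542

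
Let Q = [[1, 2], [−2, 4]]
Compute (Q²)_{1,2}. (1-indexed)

10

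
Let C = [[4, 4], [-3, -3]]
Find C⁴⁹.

[[4, 4], [-3, -3]]

C² = C (a projection; rank 1, trace 1), so C⁴⁹ = C.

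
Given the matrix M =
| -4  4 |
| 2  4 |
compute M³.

[[-96, 96], [48, 96]]

M² = [[24, 0], [0, 24]]
M³ = [[-96, 96], [48, 96]]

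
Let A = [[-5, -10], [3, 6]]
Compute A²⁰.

[[-5, -10], [3, 6]]

A² = A (a projection; rank 1, trace 1), so A²⁰ = A.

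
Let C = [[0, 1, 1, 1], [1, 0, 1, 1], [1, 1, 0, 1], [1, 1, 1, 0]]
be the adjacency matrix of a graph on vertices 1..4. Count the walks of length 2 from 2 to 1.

The number of length-2 walks from vertex 2 to vertex 1 is entry (2,1) of C², where C is the adjacency matrix.
C² = [[3, 2, 2, 2], [2, 3, 2, 2], [2, 2, 3, 2], [2, 2, 2, 3]]

2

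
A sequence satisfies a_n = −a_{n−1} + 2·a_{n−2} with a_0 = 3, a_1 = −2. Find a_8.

With companion matrix C = [[−1, 2], [1, 0]], [a_n, a_{n−1}]ᵀ = C·[a_{n−1}, a_{n−2}]ᵀ, so [a_8, a_7]ᵀ = C⁷·[a_1, a_0]ᵀ.
C⁷ = [[−85, 86], [43, −42]], giving [a_8, a_7]ᵀ = [[428], [−212]].

428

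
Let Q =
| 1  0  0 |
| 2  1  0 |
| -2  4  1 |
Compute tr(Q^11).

3

Q = I + N where N = [[0, 0, 0], [2, 0, 0], [-2, 4, 0]] is strictly lower-triangular, so N^3 = 0.
(I + N)^11 = I + 11·N + 55·N^2 = [[1, 0, 0], [22, 1, 0], [418, 44, 1]].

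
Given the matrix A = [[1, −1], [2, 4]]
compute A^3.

[[−11, −19], [38, 46]]

tr A = 5 and det A = 6, so the characteristic polynomial is λ² − (5)λ + (6) with roots 2 and 3.
Eigenvectors give P = [[−1, −1], [1, 2]] with P⁻¹ = [[−2, −1], [1, 1]], and A = P·diag(2, 3)·P⁻¹.
Then A^3 = P·diag(8, 27)·P⁻¹ = [[−8, −27], [8, 54]] · [[−2, −1], [1, 1]] = [[−11, −19], [38, 46]].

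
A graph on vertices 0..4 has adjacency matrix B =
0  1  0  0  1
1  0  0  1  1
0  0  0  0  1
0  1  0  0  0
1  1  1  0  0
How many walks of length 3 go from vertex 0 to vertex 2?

1

The number of length-3 walks from vertex 0 to vertex 2 is entry (0,2) of B³, where B is the adjacency matrix.
B² = [[2, 1, 1, 1, 1], [1, 3, 1, 0, 1], [1, 1, 1, 0, 0], [1, 0, 0, 1, 1], [1, 1, 0, 1, 3]]
B³ = [[2, 4, 1, 1, 4], [4, 2, 1, 3, 5], [1, 1, 0, 1, 3], [1, 3, 1, 0, 1], [4, 5, 3, 1, 2]]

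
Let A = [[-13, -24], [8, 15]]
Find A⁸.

[[-19679, -39360], [13120, 26241]]

tr A = 2 and det A = -3, so the characteristic polynomial is λ² − (2)λ + (-3) with roots 3 and -1.
Eigenvectors give P = [[-3, 2], [2, -1]] with P⁻¹ = [[1, 2], [2, 3]], and A = P·diag(3, -1)·P⁻¹.
Then A⁸ = P·diag(6561, 1)·P⁻¹ = [[-19683, 2], [13122, -1]] · [[1, 2], [2, 3]] = [[-19679, -39360], [13120, 26241]].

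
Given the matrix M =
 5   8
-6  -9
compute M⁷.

[[6557, 8744], [-6558, -8745]]

tr M = -4 and det M = 3, so the characteristic polynomial is λ² − (-4)λ + (3) with roots -3 and -1.
Eigenvectors give P = [[-1, 4], [1, -3]] with P⁻¹ = [[3, 4], [1, 1]], and M = P·diag(-3, -1)·P⁻¹.
Then M⁷ = P·diag(-2187, -1)·P⁻¹ = [[2187, -4], [-2187, 3]] · [[3, 4], [1, 1]] = [[6557, 8744], [-6558, -8745]].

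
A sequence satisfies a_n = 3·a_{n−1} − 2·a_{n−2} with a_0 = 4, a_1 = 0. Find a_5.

With companion matrix C = [[3, −2], [1, 0]], [a_n, a_{n−1}]ᵀ = C·[a_{n−1}, a_{n−2}]ᵀ, so [a_5, a_4]ᵀ = C⁴·[a_1, a_0]ᵀ.
C⁴ = [[31, −30], [15, −14]], giving [a_5, a_4]ᵀ = [[−120], [−56]].

−120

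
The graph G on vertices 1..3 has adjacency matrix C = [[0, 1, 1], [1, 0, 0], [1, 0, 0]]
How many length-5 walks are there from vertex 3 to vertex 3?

The number of length-5 walks from vertex 3 to vertex 3 is entry (3,3) of C⁵, where C is the adjacency matrix.
C² = [[2, 0, 0], [0, 1, 1], [0, 1, 1]]
C³ = [[0, 2, 2], [2, 0, 0], [2, 0, 0]]
C⁴ = [[4, 0, 0], [0, 2, 2], [0, 2, 2]]
C⁵ = [[0, 4, 4], [4, 0, 0], [4, 0, 0]]

0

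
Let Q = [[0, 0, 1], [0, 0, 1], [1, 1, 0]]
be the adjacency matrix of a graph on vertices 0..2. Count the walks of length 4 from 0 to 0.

The number of length-4 walks from vertex 0 to vertex 0 is entry (0,0) of Q^4, where Q is the adjacency matrix.
Q^2 = [[1, 1, 0], [1, 1, 0], [0, 0, 2]]
Q^3 = [[0, 0, 2], [0, 0, 2], [2, 2, 0]]
Q^4 = [[2, 2, 0], [2, 2, 0], [0, 0, 4]]

2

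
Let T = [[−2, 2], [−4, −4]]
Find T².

[[−4, −12], [24, 8]]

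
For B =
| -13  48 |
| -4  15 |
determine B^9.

[[-59053, 236208], [-19684, 78735]]

tr B = 2 and det B = -3, so the characteristic polynomial is λ² − (2)λ + (-3) with roots 3 and -1.
Eigenvectors give P = [[3, -4], [1, -1]] with P⁻¹ = [[-1, 4], [-1, 3]], and B = P·diag(3, -1)·P⁻¹.
Then B^9 = P·diag(19683, -1)·P⁻¹ = [[59049, 4], [19683, 1]] · [[-1, 4], [-1, 3]] = [[-59053, 236208], [-19684, 78735]].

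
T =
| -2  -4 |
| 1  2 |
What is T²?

[[0, 0], [0, 0]]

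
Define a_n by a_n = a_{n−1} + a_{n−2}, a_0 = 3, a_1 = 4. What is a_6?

47

With companion matrix B = [[1, 1], [1, 0]], [a_n, a_{n−1}]ᵀ = B·[a_{n−1}, a_{n−2}]ᵀ, so [a_6, a_5]ᵀ = B⁵·[a_1, a_0]ᵀ.
B⁵ = [[8, 5], [5, 3]], giving [a_6, a_5]ᵀ = [[47], [29]].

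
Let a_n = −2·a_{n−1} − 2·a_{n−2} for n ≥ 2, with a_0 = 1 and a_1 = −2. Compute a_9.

With companion matrix A = [[−2, −2], [1, 0]], [a_n, a_{n−1}]ᵀ = A·[a_{n−1}, a_{n−2}]ᵀ, so [a_9, a_8]ᵀ = A⁸·[a_1, a_0]ᵀ.
A⁸ = [[16, 0], [0, 16]], giving [a_9, a_8]ᵀ = [[−32], [16]].

−32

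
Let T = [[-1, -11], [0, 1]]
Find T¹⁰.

T² = I (check: tr T = 0 and det T = -1), so T¹⁰ = I since 10 is even.

[[1, 0], [0, 1]]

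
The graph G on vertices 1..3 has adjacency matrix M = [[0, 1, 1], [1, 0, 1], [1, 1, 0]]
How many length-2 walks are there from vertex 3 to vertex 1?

1

The number of length-2 walks from vertex 3 to vertex 1 is entry (3,1) of M², where M is the adjacency matrix.
M² = [[2, 1, 1], [1, 2, 1], [1, 1, 2]]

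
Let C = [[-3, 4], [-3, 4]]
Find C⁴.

[[-3, 4], [-3, 4]]

C² = [[-3, 4], [-3, 4]]
C³ = [[-3, 4], [-3, 4]]
C⁴ = [[-3, 4], [-3, 4]]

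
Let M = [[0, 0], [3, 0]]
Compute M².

[[0, 0], [0, 0]]

M is strictly triangular, hence nilpotent: M² = 0, so M² = 0.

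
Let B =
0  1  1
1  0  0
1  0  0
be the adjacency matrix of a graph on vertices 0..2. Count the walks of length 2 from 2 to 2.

1

The number of length-2 walks from vertex 2 to vertex 2 is entry (2,2) of B², where B is the adjacency matrix.
B² = [[2, 0, 0], [0, 1, 1], [0, 1, 1]]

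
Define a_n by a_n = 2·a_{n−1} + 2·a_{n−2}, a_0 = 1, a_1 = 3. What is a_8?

3344

With companion matrix C = [[2, 2], [1, 0]], [a_n, a_{n−1}]ᵀ = C·[a_{n−1}, a_{n−2}]ᵀ, so [a_8, a_7]ᵀ = C⁷·[a_1, a_0]ᵀ.
C⁷ = [[896, 656], [328, 240]], giving [a_8, a_7]ᵀ = [[3344], [1224]].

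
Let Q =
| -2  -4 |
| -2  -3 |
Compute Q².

[[12, 20], [10, 17]]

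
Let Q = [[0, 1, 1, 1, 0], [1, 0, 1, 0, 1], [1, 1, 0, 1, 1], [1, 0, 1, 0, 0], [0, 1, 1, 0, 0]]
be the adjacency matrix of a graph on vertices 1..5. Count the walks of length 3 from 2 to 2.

4

The number of length-3 walks from vertex 2 to vertex 2 is entry (2,2) of Q³, where Q is the adjacency matrix.
Q² = [[3, 1, 2, 1, 2], [1, 3, 2, 2, 1], [2, 2, 4, 1, 1], [1, 2, 1, 2, 1], [2, 1, 1, 1, 2]]
Q³ = [[4, 7, 7, 5, 3], [7, 4, 7, 3, 5], [7, 7, 6, 6, 6], [5, 3, 6, 2, 3], [3, 5, 6, 3, 2]]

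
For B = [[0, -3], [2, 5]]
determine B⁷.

tr B = 5 and det B = 6, so the characteristic polynomial is λ² − (5)λ + (6) with roots 3 and 2.
Eigenvectors give P = [[-1, 3], [1, -2]] with P⁻¹ = [[2, 3], [1, 1]], and B = P·diag(3, 2)·P⁻¹.
Then B⁷ = P·diag(2187, 128)·P⁻¹ = [[-2187, 384], [2187, -256]] · [[2, 3], [1, 1]] = [[-3990, -6177], [4118, 6305]].

[[-3990, -6177], [4118, 6305]]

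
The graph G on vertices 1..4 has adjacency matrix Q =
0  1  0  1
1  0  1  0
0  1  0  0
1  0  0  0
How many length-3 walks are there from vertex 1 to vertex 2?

3

The number of length-3 walks from vertex 1 to vertex 2 is entry (1,2) of Q³, where Q is the adjacency matrix.
Q² = [[2, 0, 1, 0], [0, 2, 0, 1], [1, 0, 1, 0], [0, 1, 0, 1]]
Q³ = [[0, 3, 0, 2], [3, 0, 2, 0], [0, 2, 0, 1], [2, 0, 1, 0]]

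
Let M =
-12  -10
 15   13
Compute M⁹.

[[-40902, -40390], [60585, 60073]]

tr M = 1 and det M = -6, so the characteristic polynomial is λ² − (1)λ + (-6) with roots -2 and 3.
Eigenvectors give P = [[-1, -2], [1, 3]] with P⁻¹ = [[-3, -2], [1, 1]], and M = P·diag(-2, 3)·P⁻¹.
Then M⁹ = P·diag(-512, 19683)·P⁻¹ = [[512, -39366], [-512, 59049]] · [[-3, -2], [1, 1]] = [[-40902, -40390], [60585, 60073]].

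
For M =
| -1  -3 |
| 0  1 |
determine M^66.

M² = I (check: tr M = 0 and det M = -1), so M^66 = I since 66 is even.

[[1, 0], [0, 1]]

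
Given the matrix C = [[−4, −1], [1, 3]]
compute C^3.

[[−59, −12], [12, 25]]

C^2 = [[15, 1], [−1, 8]]
C^3 = [[−59, −12], [12, 25]]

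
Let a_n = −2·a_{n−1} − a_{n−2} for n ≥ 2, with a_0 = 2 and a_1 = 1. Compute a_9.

25

With companion matrix M = [[−2, −1], [1, 0]], [a_n, a_{n−1}]ᵀ = M·[a_{n−1}, a_{n−2}]ᵀ, so [a_9, a_8]ᵀ = M⁸·[a_1, a_0]ᵀ.
M⁸ = [[9, 8], [−8, −7]], giving [a_9, a_8]ᵀ = [[25], [−22]].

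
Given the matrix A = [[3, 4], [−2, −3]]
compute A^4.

[[1, 0], [0, 1]]

A² = I (check: tr A = 0 and det A = −1), so A^4 = I since 4 is even.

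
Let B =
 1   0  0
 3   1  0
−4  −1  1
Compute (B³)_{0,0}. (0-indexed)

1

B = I + N where N = [[0, 0, 0], [3, 0, 0], [−4, −1, 0]] is strictly lower-triangular, so N³ = 0.
(I + N)³ = I + 3·N + 3·N² = [[1, 0, 0], [9, 1, 0], [−21, −3, 1]].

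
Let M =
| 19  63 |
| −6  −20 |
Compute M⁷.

[[775, 2709], [−258, −902]]

tr M = −1 and det M = −2, so the characteristic polynomial is λ² − (−1)λ + (−2) with roots 1 and −2.
Eigenvectors give P = [[7, −3], [−2, 1]] with P⁻¹ = [[1, 3], [2, 7]], and M = P·diag(1, −2)·P⁻¹.
Then M⁷ = P·diag(1, −128)·P⁻¹ = [[7, 384], [−2, −128]] · [[1, 3], [2, 7]] = [[775, 2709], [−258, −902]].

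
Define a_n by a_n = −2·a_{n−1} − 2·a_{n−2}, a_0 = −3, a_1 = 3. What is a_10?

With companion matrix A = [[−2, −2], [1, 0]], [a_n, a_{n−1}]ᵀ = A·[a_{n−1}, a_{n−2}]ᵀ, so [a_10, a_9]ᵀ = A⁹·[a_1, a_0]ᵀ.
A⁹ = [[−32, −32], [16, 0]], giving [a_10, a_9]ᵀ = [[0], [48]].

0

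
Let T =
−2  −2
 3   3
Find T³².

[[−2, −2], [3, 3]]

T² = T (a projection; rank 1, trace 1), so T³² = T.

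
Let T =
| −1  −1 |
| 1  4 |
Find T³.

[[−3, −12], [12, 57]]

T² = [[0, −3], [3, 15]]
T³ = [[−3, −12], [12, 57]]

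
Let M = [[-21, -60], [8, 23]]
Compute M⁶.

[[-3639, -10920], [1456, 4369]]

tr M = 2 and det M = -3, so the characteristic polynomial is λ² − (2)λ + (-3) with roots 3 and -1.
Eigenvectors give P = [[5, 3], [-2, -1]] with P⁻¹ = [[-1, -3], [2, 5]], and M = P·diag(3, -1)·P⁻¹.
Then M⁶ = P·diag(729, 1)·P⁻¹ = [[3645, 3], [-1458, -1]] · [[-1, -3], [2, 5]] = [[-3639, -10920], [1456, 4369]].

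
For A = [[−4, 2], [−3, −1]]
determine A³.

[[−10, 30], [−45, 35]]

A² = [[10, −10], [15, −5]]
A³ = [[−10, 30], [−45, 35]]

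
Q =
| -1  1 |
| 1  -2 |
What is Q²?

[[2, -3], [-3, 5]]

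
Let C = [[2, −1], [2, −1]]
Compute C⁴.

[[2, −1], [2, −1]]

C² = C (a projection; rank 1, trace 1), so C⁴ = C.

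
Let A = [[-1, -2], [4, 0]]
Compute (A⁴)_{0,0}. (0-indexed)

41

A² = [[-7, 2], [-4, -8]]
A³ = [[15, 14], [-28, 8]]
A⁴ = [[41, -30], [60, 56]]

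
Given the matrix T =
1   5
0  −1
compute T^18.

T² = I (check: tr T = 0 and det T = −1), so T^18 = I since 18 is even.

[[1, 0], [0, 1]]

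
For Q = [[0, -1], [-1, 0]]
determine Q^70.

Q² = I (check: tr Q = 0 and det Q = -1), so Q^70 = I since 70 is even.

[[1, 0], [0, 1]]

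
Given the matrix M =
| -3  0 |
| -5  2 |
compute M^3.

[[-27, 0], [-35, 8]]

tr M = -1 and det M = -6, so the characteristic polynomial is λ² − (-1)λ + (-6) with roots -3 and 2.
Eigenvectors give P = [[-1, 0], [-1, -1]] with P⁻¹ = [[-1, 0], [1, -1]], and M = P·diag(-3, 2)·P⁻¹.
Then M^3 = P·diag(-27, 8)·P⁻¹ = [[27, 0], [27, -8]] · [[-1, 0], [1, -1]] = [[-27, 0], [-35, 8]].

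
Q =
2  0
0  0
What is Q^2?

[[4, 0], [0, 0]]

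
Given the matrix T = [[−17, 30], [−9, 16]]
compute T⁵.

tr T = −1 and det T = −2, so the characteristic polynomial is λ² − (−1)λ + (−2) with roots 1 and −2.
Eigenvectors give P = [[−5, −2], [−3, −1]] with P⁻¹ = [[1, −2], [−3, 5]], and T = P·diag(1, −2)·P⁻¹.
Then T⁵ = P·diag(1, −32)·P⁻¹ = [[−5, 64], [−3, 32]] · [[1, −2], [−3, 5]] = [[−197, 330], [−99, 166]].

[[−197, 330], [−99, 166]]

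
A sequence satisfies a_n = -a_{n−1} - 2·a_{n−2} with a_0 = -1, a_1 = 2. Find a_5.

With companion matrix C = [[-1, -2], [1, 0]], [a_n, a_{n−1}]ᵀ = C·[a_{n−1}, a_{n−2}]ᵀ, so [a_5, a_4]ᵀ = C^4·[a_1, a_0]ᵀ.
C^4 = [[-1, -6], [3, 2]], giving [a_5, a_4]ᵀ = [[4], [4]].

4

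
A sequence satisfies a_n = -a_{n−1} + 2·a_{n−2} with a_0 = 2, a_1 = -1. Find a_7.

With companion matrix M = [[-1, 2], [1, 0]], [a_n, a_{n−1}]ᵀ = M·[a_{n−1}, a_{n−2}]ᵀ, so [a_7, a_6]ᵀ = M⁶·[a_1, a_0]ᵀ.
M⁶ = [[43, -42], [-21, 22]], giving [a_7, a_6]ᵀ = [[-127], [65]].

-127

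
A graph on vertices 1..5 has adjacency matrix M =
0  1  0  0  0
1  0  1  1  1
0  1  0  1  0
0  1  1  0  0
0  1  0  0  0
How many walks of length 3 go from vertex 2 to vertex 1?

4

The number of length-3 walks from vertex 2 to vertex 1 is entry (2,1) of M^3, where M is the adjacency matrix.
M^2 = [[1, 0, 1, 1, 1], [0, 4, 1, 1, 0], [1, 1, 2, 1, 1], [1, 1, 1, 2, 1], [1, 0, 1, 1, 1]]
M^3 = [[0, 4, 1, 1, 0], [4, 2, 5, 5, 4], [1, 5, 2, 3, 1], [1, 5, 3, 2, 1], [0, 4, 1, 1, 0]]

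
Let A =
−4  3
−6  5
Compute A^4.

[[−14, 15], [−30, 31]]

tr A = 1 and det A = −2, so the characteristic polynomial is λ² − (1)λ + (−2) with roots 2 and −1.
Eigenvectors give P = [[−1, 1], [−2, 1]] with P⁻¹ = [[1, −1], [2, −1]], and A = P·diag(2, −1)·P⁻¹.
Then A^4 = P·diag(16, 1)·P⁻¹ = [[−16, 1], [−32, 1]] · [[1, −1], [2, −1]] = [[−14, 15], [−30, 31]].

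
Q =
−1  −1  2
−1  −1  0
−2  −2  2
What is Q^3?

Q^2 = [[−2, −2, 2], [2, 2, −2], [0, 0, 0]]
Q^3 = [[0, 0, 0], [0, 0, 0], [0, 0, 0]]

[[0, 0, 0], [0, 0, 0], [0, 0, 0]]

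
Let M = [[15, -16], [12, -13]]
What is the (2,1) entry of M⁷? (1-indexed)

6564

tr M = 2 and det M = -3, so the characteristic polynomial is λ² − (2)λ + (-3) with roots 3 and -1.
Eigenvectors give P = [[-4, -1], [-3, -1]] with P⁻¹ = [[-1, 1], [3, -4]], and M = P·diag(3, -1)·P⁻¹.
Then M⁷ = P·diag(2187, -1)·P⁻¹ = [[-8748, 1], [-6561, 1]] · [[-1, 1], [3, -4]] = [[8751, -8752], [6564, -6565]].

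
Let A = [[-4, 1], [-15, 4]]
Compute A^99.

[[-4, 1], [-15, 4]]

A² = I (check: tr A = 0 and det A = -1), so A^99 = A since 99 is odd.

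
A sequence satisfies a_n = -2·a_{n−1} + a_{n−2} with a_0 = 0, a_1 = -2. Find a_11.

-11482

With companion matrix A = [[-2, 1], [1, 0]], [a_n, a_{n−1}]ᵀ = A·[a_{n−1}, a_{n−2}]ᵀ, so [a_11, a_10]ᵀ = A¹⁰·[a_1, a_0]ᵀ.
A¹⁰ = [[5741, -2378], [-2378, 985]], giving [a_11, a_10]ᵀ = [[-11482], [4756]].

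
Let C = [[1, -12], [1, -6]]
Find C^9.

[[57001, -230052], [19171, -77196]]

tr C = -5 and det C = 6, so the characteristic polynomial is λ² − (-5)λ + (6) with roots -2 and -3.
Eigenvectors give P = [[4, 3], [1, 1]] with P⁻¹ = [[1, -3], [-1, 4]], and C = P·diag(-2, -3)·P⁻¹.
Then C^9 = P·diag(-512, -19683)·P⁻¹ = [[-2048, -59049], [-512, -19683]] · [[1, -3], [-1, 4]] = [[57001, -230052], [19171, -77196]].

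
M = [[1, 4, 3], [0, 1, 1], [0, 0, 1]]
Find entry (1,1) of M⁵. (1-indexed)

M = I + N where N = [[0, 4, 3], [0, 0, 1], [0, 0, 0]] is strictly upper-triangular, so N³ = 0.
(I + N)⁵ = I + 5·N + 10·N² = [[1, 20, 55], [0, 1, 5], [0, 0, 1]].

1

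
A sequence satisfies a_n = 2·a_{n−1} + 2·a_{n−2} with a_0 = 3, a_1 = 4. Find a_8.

With companion matrix M = [[2, 2], [1, 0]], [a_n, a_{n−1}]ᵀ = M·[a_{n−1}, a_{n−2}]ᵀ, so [a_8, a_7]ᵀ = M⁷·[a_1, a_0]ᵀ.
M⁷ = [[896, 656], [328, 240]], giving [a_8, a_7]ᵀ = [[5552], [2032]].

5552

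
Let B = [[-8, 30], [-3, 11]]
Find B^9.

[[-4598, 15330], [-1533, 5111]]

tr B = 3 and det B = 2, so the characteristic polynomial is λ² − (3)λ + (2) with roots 1 and 2.
Eigenvectors give P = [[10, -3], [3, -1]] with P⁻¹ = [[1, -3], [3, -10]], and B = P·diag(1, 2)·P⁻¹.
Then B^9 = P·diag(1, 512)·P⁻¹ = [[10, -1536], [3, -512]] · [[1, -3], [3, -10]] = [[-4598, 15330], [-1533, 5111]].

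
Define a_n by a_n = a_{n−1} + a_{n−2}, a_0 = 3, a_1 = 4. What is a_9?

With companion matrix A = [[1, 1], [1, 0]], [a_n, a_{n−1}]ᵀ = A·[a_{n−1}, a_{n−2}]ᵀ, so [a_9, a_8]ᵀ = A⁸·[a_1, a_0]ᵀ.
A⁸ = [[34, 21], [21, 13]], giving [a_9, a_8]ᵀ = [[199], [123]].

199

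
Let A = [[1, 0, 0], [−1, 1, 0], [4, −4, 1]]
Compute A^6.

[[1, 0, 0], [−6, 1, 0], [84, −24, 1]]

A = I + N where N = [[0, 0, 0], [−1, 0, 0], [4, −4, 0]] is strictly lower-triangular, so N^3 = 0.
(I + N)^6 = I + 6·N + 15·N^2 = [[1, 0, 0], [−6, 1, 0], [84, −24, 1]].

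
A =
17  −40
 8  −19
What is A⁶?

tr A = −2 and det A = −3, so the characteristic polynomial is λ² − (−2)λ + (−3) with roots 1 and −3.
Eigenvectors give P = [[5, 2], [2, 1]] with P⁻¹ = [[1, −2], [−2, 5]], and A = P·diag(1, −3)·P⁻¹.
Then A⁶ = P·diag(1, 729)·P⁻¹ = [[5, 1458], [2, 729]] · [[1, −2], [−2, 5]] = [[−2911, 7280], [−1456, 3641]].

[[−2911, 7280], [−1456, 3641]]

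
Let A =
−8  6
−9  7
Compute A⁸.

[[766, −510], [765, −509]]

tr A = −1 and det A = −2, so the characteristic polynomial is λ² − (−1)λ + (−2) with roots 1 and −2.
Eigenvectors give P = [[−2, −1], [−3, −1]] with P⁻¹ = [[1, −1], [−3, 2]], and A = P·diag(1, −2)·P⁻¹.
Then A⁸ = P·diag(1, 256)·P⁻¹ = [[−2, −256], [−3, −256]] · [[1, −1], [−3, 2]] = [[766, −510], [765, −509]].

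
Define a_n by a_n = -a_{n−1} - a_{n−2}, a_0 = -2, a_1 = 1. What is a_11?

With companion matrix C = [[-1, -1], [1, 0]], [a_n, a_{n−1}]ᵀ = C·[a_{n−1}, a_{n−2}]ᵀ, so [a_11, a_10]ᵀ = C¹⁰·[a_1, a_0]ᵀ.
C¹⁰ = [[-1, -1], [1, 0]], giving [a_11, a_10]ᵀ = [[1], [1]].

1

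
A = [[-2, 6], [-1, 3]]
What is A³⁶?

[[-2, 6], [-1, 3]]

A² = A (a projection; rank 1, trace 1), so A³⁶ = A.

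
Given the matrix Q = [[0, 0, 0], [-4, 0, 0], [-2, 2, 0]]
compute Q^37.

[[0, 0, 0], [0, 0, 0], [0, 0, 0]]

Q is strictly triangular, hence nilpotent: Q^3 = 0, so Q^37 = 0.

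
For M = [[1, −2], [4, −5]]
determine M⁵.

tr M = −4 and det M = 3, so the characteristic polynomial is λ² − (−4)λ + (3) with roots −3 and −1.
Eigenvectors give P = [[1, 1], [2, 1]] with P⁻¹ = [[−1, 1], [2, −1]], and M = P·diag(−3, −1)·P⁻¹.
Then M⁵ = P·diag(−243, −1)·P⁻¹ = [[−243, −1], [−486, −1]] · [[−1, 1], [2, −1]] = [[241, −242], [484, −485]].

[[241, −242], [484, −485]]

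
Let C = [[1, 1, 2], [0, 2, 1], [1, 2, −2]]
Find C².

[[3, 7, −1], [1, 6, 0], [−1, 1, 8]]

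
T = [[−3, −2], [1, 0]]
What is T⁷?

tr T = −3 and det T = 2, so the characteristic polynomial is λ² − (−3)λ + (2) with roots −1 and −2.
Eigenvectors give P = [[−1, 2], [1, −1]] with P⁻¹ = [[1, 2], [1, 1]], and T = P·diag(−1, −2)·P⁻¹.
Then T⁷ = P·diag(−1, −128)·P⁻¹ = [[1, −256], [−1, 128]] · [[1, 2], [1, 1]] = [[−255, −254], [127, 126]].

[[−255, −254], [127, 126]]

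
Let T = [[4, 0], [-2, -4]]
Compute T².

[[16, 0], [0, 16]]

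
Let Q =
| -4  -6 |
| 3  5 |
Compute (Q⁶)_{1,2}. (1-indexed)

tr Q = 1 and det Q = -2, so the characteristic polynomial is λ² − (1)λ + (-2) with roots -1 and 2.
Eigenvectors give P = [[2, -1], [-1, 1]] with P⁻¹ = [[1, 1], [1, 2]], and Q = P·diag(-1, 2)·P⁻¹.
Then Q⁶ = P·diag(1, 64)·P⁻¹ = [[2, -64], [-1, 64]] · [[1, 1], [1, 2]] = [[-62, -126], [63, 127]].

-126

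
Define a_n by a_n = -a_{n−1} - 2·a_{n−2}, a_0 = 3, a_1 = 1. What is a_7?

With companion matrix M = [[-1, -2], [1, 0]], [a_n, a_{n−1}]ᵀ = M·[a_{n−1}, a_{n−2}]ᵀ, so [a_7, a_6]ᵀ = M⁶·[a_1, a_0]ᵀ.
M⁶ = [[7, 10], [-5, 2]], giving [a_7, a_6]ᵀ = [[37], [1]].

37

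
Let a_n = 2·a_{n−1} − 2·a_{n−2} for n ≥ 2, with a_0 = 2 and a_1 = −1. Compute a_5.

4

With companion matrix A = [[2, −2], [1, 0]], [a_n, a_{n−1}]ᵀ = A·[a_{n−1}, a_{n−2}]ᵀ, so [a_5, a_4]ᵀ = A^4·[a_1, a_0]ᵀ.
A^4 = [[−4, 0], [0, −4]], giving [a_5, a_4]ᵀ = [[4], [−8]].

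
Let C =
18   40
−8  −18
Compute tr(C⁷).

tr C = 0 and det C = −4, so the characteristic polynomial is λ² − (0)λ + (−4) with roots 2 and −2.
Eigenvectors give P = [[5, −2], [−2, 1]] with P⁻¹ = [[1, 2], [2, 5]], and C = P·diag(2, −2)·P⁻¹.
Then C⁷ = P·diag(128, −128)·P⁻¹ = [[640, 256], [−256, −128]] · [[1, 2], [2, 5]] = [[1152, 2560], [−512, −1152]].

0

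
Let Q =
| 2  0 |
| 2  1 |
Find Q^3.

[[8, 0], [14, 1]]

Q^2 = [[4, 0], [6, 1]]
Q^3 = [[8, 0], [14, 1]]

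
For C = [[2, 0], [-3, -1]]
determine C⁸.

[[256, 0], [-255, 1]]

tr C = 1 and det C = -2, so the characteristic polynomial is λ² − (1)λ + (-2) with roots 2 and -1.
Eigenvectors give P = [[-1, 0], [1, -1]] with P⁻¹ = [[-1, 0], [-1, -1]], and C = P·diag(2, -1)·P⁻¹.
Then C⁸ = P·diag(256, 1)·P⁻¹ = [[-256, 0], [256, -1]] · [[-1, 0], [-1, -1]] = [[256, 0], [-255, 1]].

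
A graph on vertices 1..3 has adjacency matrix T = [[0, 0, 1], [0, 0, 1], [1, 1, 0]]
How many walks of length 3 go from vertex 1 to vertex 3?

2

The number of length-3 walks from vertex 1 to vertex 3 is entry (1,3) of T^3, where T is the adjacency matrix.
T^2 = [[1, 1, 0], [1, 1, 0], [0, 0, 2]]
T^3 = [[0, 0, 2], [0, 0, 2], [2, 2, 0]]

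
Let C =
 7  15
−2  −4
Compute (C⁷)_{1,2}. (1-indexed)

tr C = 3 and det C = 2, so the characteristic polynomial is λ² − (3)λ + (2) with roots 2 and 1.
Eigenvectors give P = [[3, −5], [−1, 2]] with P⁻¹ = [[2, 5], [1, 3]], and C = P·diag(2, 1)·P⁻¹.
Then C⁷ = P·diag(128, 1)·P⁻¹ = [[384, −5], [−128, 2]] · [[2, 5], [1, 3]] = [[763, 1905], [−254, −634]].

1905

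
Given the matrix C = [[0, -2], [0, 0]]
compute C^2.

[[0, 0], [0, 0]]

C is strictly triangular, hence nilpotent: C^2 = 0, so C^2 = 0.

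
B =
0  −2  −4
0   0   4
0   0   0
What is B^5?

[[0, 0, 0], [0, 0, 0], [0, 0, 0]]

B is strictly triangular, hence nilpotent: B^3 = 0, so B^5 = 0.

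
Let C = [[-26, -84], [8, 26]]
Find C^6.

[[64, 0], [0, 64]]

tr C = 0 and det C = -4, so the characteristic polynomial is λ² − (0)λ + (-4) with roots -2 and 2.
Eigenvectors give P = [[-7, 3], [2, -1]] with P⁻¹ = [[-1, -3], [-2, -7]], and C = P·diag(-2, 2)·P⁻¹.
Then C^6 = P·diag(64, 64)·P⁻¹ = [[-448, 192], [128, -64]] · [[-1, -3], [-2, -7]] = [[64, 0], [0, 64]].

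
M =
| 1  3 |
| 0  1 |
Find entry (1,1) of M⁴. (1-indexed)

M = I + N where N = [[0, 3], [0, 0]] is strictly upper-triangular, so N² = 0.
(I + N)⁴ = I + 4·N = [[1, 12], [0, 1]].

1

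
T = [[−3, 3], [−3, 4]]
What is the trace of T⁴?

T² = [[0, 3], [−3, 7]]
T³ = [[−9, 12], [−12, 19]]
T⁴ = [[−9, 21], [−21, 40]]

31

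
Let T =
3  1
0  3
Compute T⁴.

[[81, 108], [0, 81]]

T² = [[9, 6], [0, 9]]
T³ = [[27, 27], [0, 27]]
T⁴ = [[81, 108], [0, 81]]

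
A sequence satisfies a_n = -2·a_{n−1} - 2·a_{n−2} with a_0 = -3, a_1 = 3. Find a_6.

With companion matrix Q = [[-2, -2], [1, 0]], [a_n, a_{n−1}]ᵀ = Q·[a_{n−1}, a_{n−2}]ᵀ, so [a_6, a_5]ᵀ = Q^5·[a_1, a_0]ᵀ.
Q^5 = [[8, 8], [-4, 0]], giving [a_6, a_5]ᵀ = [[0], [-12]].

0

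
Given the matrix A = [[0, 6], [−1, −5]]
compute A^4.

[[−114, −390], [65, 211]]

tr A = −5 and det A = 6, so the characteristic polynomial is λ² − (−5)λ + (6) with roots −2 and −3.
Eigenvectors give P = [[−3, 2], [1, −1]] with P⁻¹ = [[−1, −2], [−1, −3]], and A = P·diag(−2, −3)·P⁻¹.
Then A^4 = P·diag(16, 81)·P⁻¹ = [[−48, 162], [16, −81]] · [[−1, −2], [−1, −3]] = [[−114, −390], [65, 211]].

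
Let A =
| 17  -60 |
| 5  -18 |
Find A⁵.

tr A = -1 and det A = -6, so the characteristic polynomial is λ² − (-1)λ + (-6) with roots -3 and 2.
Eigenvectors give P = [[-3, -4], [-1, -1]] with P⁻¹ = [[1, -4], [-1, 3]], and A = P·diag(-3, 2)·P⁻¹.
Then A⁵ = P·diag(-243, 32)·P⁻¹ = [[729, -128], [243, -32]] · [[1, -4], [-1, 3]] = [[857, -3300], [275, -1068]].

[[857, -3300], [275, -1068]]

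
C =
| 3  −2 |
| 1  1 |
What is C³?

[[13, −22], [11, −9]]

C² = [[7, −8], [4, −1]]
C³ = [[13, −22], [11, −9]]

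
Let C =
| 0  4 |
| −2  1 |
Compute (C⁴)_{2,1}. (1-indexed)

30

C² = [[−8, 4], [−2, −7]]
C³ = [[−8, −28], [14, −15]]
C⁴ = [[56, −60], [30, 41]]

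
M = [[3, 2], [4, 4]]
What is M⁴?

[[681, 574], [1148, 968]]

M² = [[17, 14], [28, 24]]
M³ = [[107, 90], [180, 152]]
M⁴ = [[681, 574], [1148, 968]]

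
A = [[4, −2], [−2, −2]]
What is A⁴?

A² = [[20, −4], [−4, 8]]
A³ = [[88, −32], [−32, −8]]
A⁴ = [[416, −112], [−112, 80]]

[[416, −112], [−112, 80]]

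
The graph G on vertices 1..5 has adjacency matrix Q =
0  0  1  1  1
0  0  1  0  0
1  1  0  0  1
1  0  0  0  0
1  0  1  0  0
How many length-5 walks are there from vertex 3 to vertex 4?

The number of length-5 walks from vertex 3 to vertex 4 is entry (3,4) of Q^5, where Q is the adjacency matrix.
Q^2 = [[3, 1, 1, 0, 1], [1, 1, 0, 0, 1], [1, 0, 3, 1, 1], [0, 0, 1, 1, 1], [1, 1, 1, 1, 2]]
Q^3 = [[2, 1, 5, 3, 4], [1, 0, 3, 1, 1], [5, 3, 2, 1, 4], [3, 1, 1, 0, 1], [4, 1, 4, 1, 2]]
Q^4 = [[12, 5, 7, 2, 7], [5, 3, 2, 1, 4], [7, 2, 12, 5, 7], [2, 1, 5, 3, 4], [7, 4, 7, 4, 8]]
Q^5 = [[16, 7, 24, 12, 19], [7, 2, 12, 5, 7], [24, 12, 16, 7, 19], [12, 5, 7, 2, 7], [19, 7, 19, 7, 14]]

7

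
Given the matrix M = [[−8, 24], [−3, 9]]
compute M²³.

M² = M (a projection; rank 1, trace 1), so M²³ = M.

[[−8, 24], [−3, 9]]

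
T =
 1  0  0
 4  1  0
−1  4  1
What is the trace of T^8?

T = I + N where N = [[0, 0, 0], [4, 0, 0], [−1, 4, 0]] is strictly lower-triangular, so N^3 = 0.
(I + N)^8 = I + 8·N + 28·N^2 = [[1, 0, 0], [32, 1, 0], [440, 32, 1]].

3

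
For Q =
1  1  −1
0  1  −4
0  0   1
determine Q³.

Q = I + N where N = [[0, 1, −1], [0, 0, −4], [0, 0, 0]] is strictly upper-triangular, so N³ = 0.
(I + N)³ = I + 3·N + 3·N² = [[1, 3, −15], [0, 1, −12], [0, 0, 1]].

[[1, 3, −15], [0, 1, −12], [0, 0, 1]]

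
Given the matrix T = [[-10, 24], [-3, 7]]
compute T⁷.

[[-1144, 3048], [-381, 1015]]

tr T = -3 and det T = 2, so the characteristic polynomial is λ² − (-3)λ + (2) with roots -1 and -2.
Eigenvectors give P = [[-8, 3], [-3, 1]] with P⁻¹ = [[1, -3], [3, -8]], and T = P·diag(-1, -2)·P⁻¹.
Then T⁷ = P·diag(-1, -128)·P⁻¹ = [[8, -384], [3, -128]] · [[1, -3], [3, -8]] = [[-1144, 3048], [-381, 1015]].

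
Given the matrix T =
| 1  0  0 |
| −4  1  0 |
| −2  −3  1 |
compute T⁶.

[[1, 0, 0], [−24, 1, 0], [168, −18, 1]]

T = I + N where N = [[0, 0, 0], [−4, 0, 0], [−2, −3, 0]] is strictly lower-triangular, so N³ = 0.
(I + N)⁶ = I + 6·N + 15·N² = [[1, 0, 0], [−24, 1, 0], [168, −18, 1]].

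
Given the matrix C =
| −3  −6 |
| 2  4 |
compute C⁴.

[[−3, −6], [2, 4]]

C² = C (a projection; rank 1, trace 1), so C⁴ = C.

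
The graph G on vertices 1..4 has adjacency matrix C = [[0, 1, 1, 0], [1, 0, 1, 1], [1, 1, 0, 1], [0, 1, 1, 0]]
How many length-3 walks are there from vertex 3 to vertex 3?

4

The number of length-3 walks from vertex 3 to vertex 3 is entry (3,3) of C³, where C is the adjacency matrix.
C² = [[2, 1, 1, 2], [1, 3, 2, 1], [1, 2, 3, 1], [2, 1, 1, 2]]
C³ = [[2, 5, 5, 2], [5, 4, 5, 5], [5, 5, 4, 5], [2, 5, 5, 2]]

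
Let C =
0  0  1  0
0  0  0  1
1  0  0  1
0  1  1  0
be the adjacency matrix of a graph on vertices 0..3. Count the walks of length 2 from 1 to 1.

1

The number of length-2 walks from vertex 1 to vertex 1 is entry (1,1) of C², where C is the adjacency matrix.
C² = [[1, 0, 0, 1], [0, 1, 1, 0], [0, 1, 2, 0], [1, 0, 0, 2]]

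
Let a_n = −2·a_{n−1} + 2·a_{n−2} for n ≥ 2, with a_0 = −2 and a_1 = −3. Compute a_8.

With companion matrix T = [[−2, 2], [1, 0]], [a_n, a_{n−1}]ᵀ = T·[a_{n−1}, a_{n−2}]ᵀ, so [a_8, a_7]ᵀ = T⁷·[a_1, a_0]ᵀ.
T⁷ = [[−896, 656], [328, −240]], giving [a_8, a_7]ᵀ = [[1376], [−504]].

1376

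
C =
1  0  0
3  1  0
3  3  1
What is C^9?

C = I + N where N = [[0, 0, 0], [3, 0, 0], [3, 3, 0]] is strictly lower-triangular, so N^3 = 0.
(I + N)^9 = I + 9·N + 36·N^2 = [[1, 0, 0], [27, 1, 0], [351, 27, 1]].

[[1, 0, 0], [27, 1, 0], [351, 27, 1]]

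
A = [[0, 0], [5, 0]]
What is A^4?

[[0, 0], [0, 0]]

A is strictly triangular, hence nilpotent: A^2 = 0, so A^4 = 0.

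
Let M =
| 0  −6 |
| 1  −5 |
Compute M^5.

tr M = −5 and det M = 6, so the characteristic polynomial is λ² − (−5)λ + (6) with roots −3 and −2.
Eigenvectors give P = [[−2, 3], [−1, 1]] with P⁻¹ = [[1, −3], [1, −2]], and M = P·diag(−3, −2)·P⁻¹.
Then M^5 = P·diag(−243, −32)·P⁻¹ = [[486, −96], [243, −32]] · [[1, −3], [1, −2]] = [[390, −1266], [211, −665]].

[[390, −1266], [211, −665]]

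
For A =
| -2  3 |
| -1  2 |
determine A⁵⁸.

A² = I (check: tr A = 0 and det A = -1), so A⁵⁸ = I since 58 is even.

[[1, 0], [0, 1]]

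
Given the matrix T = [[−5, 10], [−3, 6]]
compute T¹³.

T² = T (a projection; rank 1, trace 1), so T¹³ = T.

[[−5, 10], [−3, 6]]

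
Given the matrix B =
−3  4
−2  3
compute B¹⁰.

B² = I (check: tr B = 0 and det B = −1), so B¹⁰ = I since 10 is even.

[[1, 0], [0, 1]]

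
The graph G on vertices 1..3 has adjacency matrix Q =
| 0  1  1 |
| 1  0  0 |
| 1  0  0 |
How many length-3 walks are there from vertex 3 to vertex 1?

The number of length-3 walks from vertex 3 to vertex 1 is entry (3,1) of Q^3, where Q is the adjacency matrix.
Q^2 = [[2, 0, 0], [0, 1, 1], [0, 1, 1]]
Q^3 = [[0, 2, 2], [2, 0, 0], [2, 0, 0]]

2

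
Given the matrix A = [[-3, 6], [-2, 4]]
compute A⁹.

[[-3, 6], [-2, 4]]

A² = A (a projection; rank 1, trace 1), so A⁹ = A.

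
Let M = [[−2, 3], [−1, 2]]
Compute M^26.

[[1, 0], [0, 1]]

M² = I (check: tr M = 0 and det M = −1), so M^26 = I since 26 is even.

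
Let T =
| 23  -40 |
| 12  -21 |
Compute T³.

tr T = 2 and det T = -3, so the characteristic polynomial is λ² − (2)λ + (-3) with roots -1 and 3.
Eigenvectors give P = [[-5, 2], [-3, 1]] with P⁻¹ = [[1, -2], [3, -5]], and T = P·diag(-1, 3)·P⁻¹.
Then T³ = P·diag(-1, 27)·P⁻¹ = [[5, 54], [3, 27]] · [[1, -2], [3, -5]] = [[167, -280], [84, -141]].

[[167, -280], [84, -141]]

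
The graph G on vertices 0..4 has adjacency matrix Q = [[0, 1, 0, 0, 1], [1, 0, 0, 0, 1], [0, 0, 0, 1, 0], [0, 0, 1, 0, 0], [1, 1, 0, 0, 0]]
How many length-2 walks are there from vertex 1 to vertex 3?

The number of length-2 walks from vertex 1 to vertex 3 is entry (1,3) of Q^2, where Q is the adjacency matrix.
Q^2 = [[2, 1, 0, 0, 1], [1, 2, 0, 0, 1], [0, 0, 1, 0, 0], [0, 0, 0, 1, 0], [1, 1, 0, 0, 2]]

0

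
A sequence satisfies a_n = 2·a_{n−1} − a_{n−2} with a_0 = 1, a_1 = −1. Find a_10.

−19

With companion matrix T = [[2, −1], [1, 0]], [a_n, a_{n−1}]ᵀ = T·[a_{n−1}, a_{n−2}]ᵀ, so [a_10, a_9]ᵀ = T⁹·[a_1, a_0]ᵀ.
T⁹ = [[10, −9], [9, −8]], giving [a_10, a_9]ᵀ = [[−19], [−17]].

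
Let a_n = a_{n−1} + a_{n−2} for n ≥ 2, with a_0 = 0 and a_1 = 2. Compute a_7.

26

With companion matrix A = [[1, 1], [1, 0]], [a_n, a_{n−1}]ᵀ = A·[a_{n−1}, a_{n−2}]ᵀ, so [a_7, a_6]ᵀ = A⁶·[a_1, a_0]ᵀ.
A⁶ = [[13, 8], [8, 5]], giving [a_7, a_6]ᵀ = [[26], [16]].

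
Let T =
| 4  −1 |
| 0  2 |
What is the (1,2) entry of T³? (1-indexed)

−28

T² = [[16, −6], [0, 4]]
T³ = [[64, −28], [0, 8]]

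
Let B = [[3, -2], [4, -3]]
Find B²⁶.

[[1, 0], [0, 1]]

B² = I (check: tr B = 0 and det B = -1), so B²⁶ = I since 26 is even.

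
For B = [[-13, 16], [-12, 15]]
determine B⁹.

tr B = 2 and det B = -3, so the characteristic polynomial is λ² − (2)λ + (-3) with roots 3 and -1.
Eigenvectors give P = [[-1, 4], [-1, 3]] with P⁻¹ = [[3, -4], [1, -1]], and B = P·diag(3, -1)·P⁻¹.
Then B⁹ = P·diag(19683, -1)·P⁻¹ = [[-19683, -4], [-19683, -3]] · [[3, -4], [1, -1]] = [[-59053, 78736], [-59052, 78735]].

[[-59053, 78736], [-59052, 78735]]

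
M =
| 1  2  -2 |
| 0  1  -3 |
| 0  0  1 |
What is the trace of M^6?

M = I + N where N = [[0, 2, -2], [0, 0, -3], [0, 0, 0]] is strictly upper-triangular, so N^3 = 0.
(I + N)^6 = I + 6·N + 15·N^2 = [[1, 12, -102], [0, 1, -18], [0, 0, 1]].

3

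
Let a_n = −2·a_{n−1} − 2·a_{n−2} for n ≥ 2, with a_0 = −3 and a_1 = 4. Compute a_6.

8

With companion matrix Q = [[−2, −2], [1, 0]], [a_n, a_{n−1}]ᵀ = Q·[a_{n−1}, a_{n−2}]ᵀ, so [a_6, a_5]ᵀ = Q^5·[a_1, a_0]ᵀ.
Q^5 = [[8, 8], [−4, 0]], giving [a_6, a_5]ᵀ = [[8], [−16]].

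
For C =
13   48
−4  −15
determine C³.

[[85, 336], [−28, −111]]

tr C = −2 and det C = −3, so the characteristic polynomial is λ² − (−2)λ + (−3) with roots 1 and −3.
Eigenvectors give P = [[4, −3], [−1, 1]] with P⁻¹ = [[1, 3], [1, 4]], and C = P·diag(1, −3)·P⁻¹.
Then C³ = P·diag(1, −27)·P⁻¹ = [[4, 81], [−1, −27]] · [[1, 3], [1, 4]] = [[85, 336], [−28, −111]].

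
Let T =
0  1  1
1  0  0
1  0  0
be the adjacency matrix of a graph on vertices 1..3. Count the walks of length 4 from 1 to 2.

0

The number of length-4 walks from vertex 1 to vertex 2 is entry (1,2) of T^4, where T is the adjacency matrix.
T^2 = [[2, 0, 0], [0, 1, 1], [0, 1, 1]]
T^3 = [[0, 2, 2], [2, 0, 0], [2, 0, 0]]
T^4 = [[4, 0, 0], [0, 2, 2], [0, 2, 2]]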